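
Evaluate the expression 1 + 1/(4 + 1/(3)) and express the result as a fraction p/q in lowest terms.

16/13

Start with 3.
4 + 1/(3/1) = 4 + 1/3 = 13/3
1 + 1/(13/3) = 1 + 3/13 = 16/13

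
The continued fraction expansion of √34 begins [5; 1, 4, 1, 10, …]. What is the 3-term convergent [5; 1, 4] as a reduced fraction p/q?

29/5

a_0 = 5: 5/1
a_1 = 1: 6/1
a_2 = 4: 29/5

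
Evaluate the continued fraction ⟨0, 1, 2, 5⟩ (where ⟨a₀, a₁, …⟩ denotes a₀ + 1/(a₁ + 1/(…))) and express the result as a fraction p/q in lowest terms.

11/16

Build up convergents one term at a time:
a_0 = 0: 0/1
a_1 = 1: 1/1
a_2 = 2: 2/3
a_3 = 5: 11/16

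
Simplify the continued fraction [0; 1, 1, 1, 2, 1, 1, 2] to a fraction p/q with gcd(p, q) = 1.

Start with 2.
1 + 1/(2/1) = 1 + 1/2 = 3/2
1 + 1/(3/2) = 1 + 2/3 = 5/3
2 + 1/(5/3) = 2 + 3/5 = 13/5
1 + 1/(13/5) = 1 + 5/13 = 18/13
1 + 1/(18/13) = 1 + 13/18 = 31/18
1 + 1/(31/18) = 1 + 18/31 = 49/31
0 + 1/(49/31) = 0 + 31/49 = 31/49

31/49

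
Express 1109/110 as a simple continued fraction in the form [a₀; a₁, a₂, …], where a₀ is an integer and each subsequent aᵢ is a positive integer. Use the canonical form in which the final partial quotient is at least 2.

[10; 12, 4, 2]

1109 ÷ 110 → quotient 10, remainder 9
110 ÷ 9 → quotient 12, remainder 2
9 ÷ 2 → quotient 4, remainder 1
2 ÷ 1 → quotient 2, remainder 0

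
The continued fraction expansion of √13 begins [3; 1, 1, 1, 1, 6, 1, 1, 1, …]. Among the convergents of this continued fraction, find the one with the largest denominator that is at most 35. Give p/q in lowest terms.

a_0 = 3: 3/1  (≤ bound)
a_1 = 1: 4/1  (≤ bound)
a_2 = 1: 7/2  (≤ bound)
a_3 = 1: 11/3  (≤ bound)
a_4 = 1: 18/5  (≤ bound)
a_5 = 6: 119/33  (≤ bound)
a_6 = 1: 137/38  (> 35, stop)

119/33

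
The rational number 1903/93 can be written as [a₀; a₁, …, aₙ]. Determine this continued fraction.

Repeatedly divide and take the remainder:
1903 = 20·93 + 43, so a_0 = 20
93 = 2·43 + 7, so a_1 = 2
43 = 6·7 + 1, so a_2 = 6
7 = 7·1 + 0, so a_3 = 7

[20; 2, 6, 7]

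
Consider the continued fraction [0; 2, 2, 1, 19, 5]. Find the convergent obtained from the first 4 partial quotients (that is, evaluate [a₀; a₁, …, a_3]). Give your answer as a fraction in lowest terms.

3/7

Compute successive convergents:
a_0 = 0: 0/1
a_1 = 2: 1/2
a_2 = 2: 2/5
a_3 = 1: 3/7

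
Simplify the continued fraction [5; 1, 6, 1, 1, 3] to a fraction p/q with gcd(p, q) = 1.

311/53

a_0 = 5: 5/1
a_1 = 1: 6/1
a_2 = 6: 41/7
a_3 = 1: 47/8
a_4 = 1: 88/15
a_5 = 3: 311/53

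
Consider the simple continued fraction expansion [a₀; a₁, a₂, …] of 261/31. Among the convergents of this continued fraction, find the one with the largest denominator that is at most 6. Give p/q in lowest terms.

a_0 = 8: 8/1  (≤ bound)
a_1 = 2: 17/2  (≤ bound)
a_2 = 2: 42/5  (≤ bound)
a_3 = 1: 59/7  (> 6, stop)

42/5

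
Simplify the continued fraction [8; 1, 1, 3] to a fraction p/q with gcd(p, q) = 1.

60/7

Start with 3.
1 + 1/(3/1) = 1 + 1/3 = 4/3
1 + 1/(4/3) = 1 + 3/4 = 7/4
8 + 1/(7/4) = 8 + 4/7 = 60/7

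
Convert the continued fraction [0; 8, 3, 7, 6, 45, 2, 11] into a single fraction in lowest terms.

141716/1178867

Start with 11.
2 + 1/(11/1) = 2 + 1/11 = 23/11
45 + 1/(23/11) = 45 + 11/23 = 1046/23
6 + 1/(1046/23) = 6 + 23/1046 = 6299/1046
7 + 1/(6299/1046) = 7 + 1046/6299 = 45139/6299
3 + 1/(45139/6299) = 3 + 6299/45139 = 141716/45139
8 + 1/(141716/45139) = 8 + 45139/141716 = 1178867/141716
0 + 1/(1178867/141716) = 0 + 141716/1178867 = 141716/1178867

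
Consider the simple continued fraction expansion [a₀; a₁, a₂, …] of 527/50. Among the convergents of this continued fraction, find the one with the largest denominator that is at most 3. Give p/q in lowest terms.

a_0 = 10: 10/1  (≤ bound)
a_1 = 1: 11/1  (≤ bound)
a_2 = 1: 21/2  (≤ bound)
a_3 = 5: 116/11  (> 3, stop)

21/2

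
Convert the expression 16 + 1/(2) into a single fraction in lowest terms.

33/2

Build up convergents one term at a time:
a_0 = 16: 16/1
a_1 = 2: 33/2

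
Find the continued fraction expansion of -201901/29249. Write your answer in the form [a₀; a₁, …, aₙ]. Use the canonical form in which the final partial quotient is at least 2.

Apply division with remainder until the remainder is 0:
⌊-201901/29249⌋ = -7, remainder 2842
⌊29249/2842⌋ = 10, remainder 829
⌊2842/829⌋ = 3, remainder 355
⌊829/355⌋ = 2, remainder 119
⌊355/119⌋ = 2, remainder 117
⌊119/117⌋ = 1, remainder 2
⌊117/2⌋ = 58, remainder 1
⌊2/1⌋ = 2, remainder 0

[-7; 10, 3, 2, 2, 1, 58, 2]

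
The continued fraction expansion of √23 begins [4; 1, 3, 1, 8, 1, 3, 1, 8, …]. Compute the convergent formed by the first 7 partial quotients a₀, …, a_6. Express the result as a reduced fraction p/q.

Work from the innermost term outward:
Start with 3.
1 + 1/(3/1) = 1 + 1/3 = 4/3
8 + 1/(4/3) = 8 + 3/4 = 35/4
1 + 1/(35/4) = 1 + 4/35 = 39/35
3 + 1/(39/35) = 3 + 35/39 = 152/39
1 + 1/(152/39) = 1 + 39/152 = 191/152
4 + 1/(191/152) = 4 + 152/191 = 916/191

916/191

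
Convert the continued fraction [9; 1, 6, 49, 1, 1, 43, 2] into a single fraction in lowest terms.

Compute successive convergents:
a_0 = 9: 9/1
a_1 = 1: 10/1
a_2 = 6: 69/7
a_3 = 49: 3391/344
a_4 = 1: 3460/351
a_5 = 1: 6851/695
a_6 = 43: 298053/30236
a_7 = 2: 602957/61167

602957/61167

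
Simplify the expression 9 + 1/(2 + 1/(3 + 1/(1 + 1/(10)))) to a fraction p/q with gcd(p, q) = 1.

Start with 10.
1 + 1/(10/1) = 1 + 1/10 = 11/10
3 + 1/(11/10) = 3 + 10/11 = 43/11
2 + 1/(43/11) = 2 + 11/43 = 97/43
9 + 1/(97/43) = 9 + 43/97 = 916/97

916/97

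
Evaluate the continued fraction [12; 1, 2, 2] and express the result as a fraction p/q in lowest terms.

Start with 2.
2 + 1/(2/1) = 2 + 1/2 = 5/2
1 + 1/(5/2) = 1 + 2/5 = 7/5
12 + 1/(7/5) = 12 + 5/7 = 89/7

89/7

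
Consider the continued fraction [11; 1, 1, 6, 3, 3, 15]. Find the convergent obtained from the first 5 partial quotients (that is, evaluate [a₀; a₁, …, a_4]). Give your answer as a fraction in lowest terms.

473/41

Starting at the tail and folding back:
Start with 3.
6 + 1/(3/1) = 6 + 1/3 = 19/3
1 + 1/(19/3) = 1 + 3/19 = 22/19
1 + 1/(22/19) = 1 + 19/22 = 41/22
11 + 1/(41/22) = 11 + 22/41 = 473/41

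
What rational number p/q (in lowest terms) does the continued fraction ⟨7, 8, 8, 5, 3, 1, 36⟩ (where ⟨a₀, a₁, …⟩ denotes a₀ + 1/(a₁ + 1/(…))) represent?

Use the convergent recurrence hₖ = aₖ·hₖ₋₁ + hₖ₋₂ (and likewise for the denominators kₖ):
a_0 = 7: 7/1
a_1 = 8: 57/8
a_2 = 8: 463/65
a_3 = 5: 2372/333
a_4 = 3: 7579/1064
a_5 = 1: 9951/1397
a_6 = 36: 365815/51356

365815/51356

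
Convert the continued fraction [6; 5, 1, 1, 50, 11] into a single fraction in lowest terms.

Collapse the nested fraction from the inside out:
Start with 11.
50 + 1/(11/1) = 50 + 1/11 = 551/11
1 + 1/(551/11) = 1 + 11/551 = 562/551
1 + 1/(562/551) = 1 + 551/562 = 1113/562
5 + 1/(1113/562) = 5 + 562/1113 = 6127/1113
6 + 1/(6127/1113) = 6 + 1113/6127 = 37875/6127

37875/6127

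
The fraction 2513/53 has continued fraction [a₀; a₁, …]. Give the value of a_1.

2513 ÷ 53 → quotient 47, remainder 22
53 ÷ 22 → quotient 2, remainder 9

2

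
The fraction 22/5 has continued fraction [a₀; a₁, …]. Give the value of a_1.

22 = 4·5 + 2, so a_0 = 4
5 = 2·2 + 1, so a_1 = 2

2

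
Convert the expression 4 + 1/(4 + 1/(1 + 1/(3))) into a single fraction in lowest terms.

Start with 3.
1 + 1/(3/1) = 1 + 1/3 = 4/3
4 + 1/(4/3) = 4 + 3/4 = 19/4
4 + 1/(19/4) = 4 + 4/19 = 80/19

80/19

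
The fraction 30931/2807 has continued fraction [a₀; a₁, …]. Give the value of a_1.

30931 ÷ 2807 → quotient 11, remainder 54
2807 ÷ 54 → quotient 51, remainder 53

51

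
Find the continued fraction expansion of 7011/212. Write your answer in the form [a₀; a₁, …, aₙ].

Apply division with remainder until the remainder is 0:
⌊7011/212⌋ = 33, remainder 15
⌊212/15⌋ = 14, remainder 2
⌊15/2⌋ = 7, remainder 1
⌊2/1⌋ = 2, remainder 0

[33; 14, 7, 2]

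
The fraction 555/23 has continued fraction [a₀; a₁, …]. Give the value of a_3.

2

555 ÷ 23 → quotient 24, remainder 3
23 ÷ 3 → quotient 7, remainder 2
3 ÷ 2 → quotient 1, remainder 1
2 ÷ 1 → quotient 2, remainder 0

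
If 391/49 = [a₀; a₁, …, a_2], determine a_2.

48

391 = 7·49 + 48, so a_0 = 7
49 = 1·48 + 1, so a_1 = 1
48 = 48·1 + 0, so a_2 = 48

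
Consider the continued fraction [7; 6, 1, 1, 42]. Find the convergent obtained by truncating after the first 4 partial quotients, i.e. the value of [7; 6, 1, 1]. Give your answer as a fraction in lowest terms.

Use the convergent recurrence hₖ = aₖ·hₖ₋₁ + hₖ₋₂ (and likewise for the denominators kₖ):
a_0 = 7: 7/1
a_1 = 6: 43/6
a_2 = 1: 50/7
a_3 = 1: 93/13

93/13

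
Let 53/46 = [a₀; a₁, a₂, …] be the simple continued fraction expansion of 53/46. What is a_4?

⌊53/46⌋ = 1, remainder 7
⌊46/7⌋ = 6, remainder 4
⌊7/4⌋ = 1, remainder 3
⌊4/3⌋ = 1, remainder 1
⌊3/1⌋ = 3, remainder 0

3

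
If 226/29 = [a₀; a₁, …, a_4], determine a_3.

1

Run the Euclidean algorithm, recording each quotient:
⌊226/29⌋ = 7, remainder 23
⌊29/23⌋ = 1, remainder 6
⌊23/6⌋ = 3, remainder 5
⌊6/5⌋ = 1, remainder 1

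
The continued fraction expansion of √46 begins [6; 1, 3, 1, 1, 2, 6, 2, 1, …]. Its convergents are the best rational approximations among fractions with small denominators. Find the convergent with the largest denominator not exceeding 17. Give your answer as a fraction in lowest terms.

61/9

a_0 = 6: 6/1  (≤ bound)
a_1 = 1: 7/1  (≤ bound)
a_2 = 3: 27/4  (≤ bound)
a_3 = 1: 34/5  (≤ bound)
a_4 = 1: 61/9  (≤ bound)
a_5 = 2: 156/23  (> 17, stop)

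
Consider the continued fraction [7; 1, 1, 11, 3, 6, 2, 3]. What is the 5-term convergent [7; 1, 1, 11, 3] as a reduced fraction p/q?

a_0 = 7: 7/1
a_1 = 1: 8/1
a_2 = 1: 15/2
a_3 = 11: 173/23
a_4 = 3: 534/71

534/71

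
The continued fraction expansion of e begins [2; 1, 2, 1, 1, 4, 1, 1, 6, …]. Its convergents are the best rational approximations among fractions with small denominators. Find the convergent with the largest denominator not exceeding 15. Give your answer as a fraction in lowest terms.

19/7

List convergents until the denominator exceeds the bound:
a_0 = 2: 2/1  (≤ bound)
a_1 = 1: 3/1  (≤ bound)
a_2 = 2: 8/3  (≤ bound)
a_3 = 1: 11/4  (≤ bound)
a_4 = 1: 19/7  (≤ bound)
a_5 = 4: 87/32  (> 15, stop)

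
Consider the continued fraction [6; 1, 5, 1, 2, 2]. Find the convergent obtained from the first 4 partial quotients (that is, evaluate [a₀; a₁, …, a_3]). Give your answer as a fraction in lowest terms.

48/7

a_0 = 6: 6/1
a_1 = 1: 7/1
a_2 = 5: 41/6
a_3 = 1: 48/7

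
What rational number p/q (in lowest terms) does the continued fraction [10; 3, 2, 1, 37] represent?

Start with 37.
1 + 1/(37/1) = 1 + 1/37 = 38/37
2 + 1/(38/37) = 2 + 37/38 = 113/38
3 + 1/(113/38) = 3 + 38/113 = 377/113
10 + 1/(377/113) = 10 + 113/377 = 3883/377

3883/377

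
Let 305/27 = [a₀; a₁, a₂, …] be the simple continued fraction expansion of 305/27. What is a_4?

Run the Euclidean algorithm, recording each quotient:
305 ÷ 27 → quotient 11, remainder 8
27 ÷ 8 → quotient 3, remainder 3
8 ÷ 3 → quotient 2, remainder 2
3 ÷ 2 → quotient 1, remainder 1
2 ÷ 1 → quotient 2, remainder 0

2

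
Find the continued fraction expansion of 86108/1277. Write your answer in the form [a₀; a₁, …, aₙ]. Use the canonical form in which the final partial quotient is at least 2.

[67; 2, 3, 14, 1, 11]

⌊86108/1277⌋ = 67, remainder 549
⌊1277/549⌋ = 2, remainder 179
⌊549/179⌋ = 3, remainder 12
⌊179/12⌋ = 14, remainder 11
⌊12/11⌋ = 1, remainder 1
⌊11/1⌋ = 11, remainder 0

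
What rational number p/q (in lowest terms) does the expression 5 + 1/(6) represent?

31/6

Start with 6.
5 + 1/(6/1) = 5 + 1/6 = 31/6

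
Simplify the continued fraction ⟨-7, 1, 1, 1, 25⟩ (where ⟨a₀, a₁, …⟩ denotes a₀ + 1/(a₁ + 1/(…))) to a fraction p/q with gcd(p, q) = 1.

-488/77

Starting at the tail and folding back:
Start with 25.
1 + 1/(25/1) = 1 + 1/25 = 26/25
1 + 1/(26/25) = 1 + 25/26 = 51/26
1 + 1/(51/26) = 1 + 26/51 = 77/51
-7 + 1/(77/51) = -7 + 51/77 = -488/77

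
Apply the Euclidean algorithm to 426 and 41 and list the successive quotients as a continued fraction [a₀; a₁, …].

[10; 2, 1, 1, 3, 2]

Run the Euclidean algorithm, recording each quotient:
426 ÷ 41 → quotient 10, remainder 16
41 ÷ 16 → quotient 2, remainder 9
16 ÷ 9 → quotient 1, remainder 7
9 ÷ 7 → quotient 1, remainder 2
7 ÷ 2 → quotient 3, remainder 1
2 ÷ 1 → quotient 2, remainder 0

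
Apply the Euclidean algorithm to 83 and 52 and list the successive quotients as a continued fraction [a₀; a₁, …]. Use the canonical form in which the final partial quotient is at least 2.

[1; 1, 1, 2, 10]

⌊83/52⌋ = 1, remainder 31
⌊52/31⌋ = 1, remainder 21
⌊31/21⌋ = 1, remainder 10
⌊21/10⌋ = 2, remainder 1
⌊10/1⌋ = 10, remainder 0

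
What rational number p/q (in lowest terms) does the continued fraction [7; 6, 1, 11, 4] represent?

2422/339

Compute successive convergents:
a_0 = 7: 7/1
a_1 = 6: 43/6
a_2 = 1: 50/7
a_3 = 11: 593/83
a_4 = 4: 2422/339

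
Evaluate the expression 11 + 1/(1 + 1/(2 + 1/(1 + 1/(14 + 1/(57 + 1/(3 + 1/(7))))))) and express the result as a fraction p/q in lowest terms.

874907/74487

a_0 = 11: 11/1
a_1 = 1: 12/1
a_2 = 2: 35/3
a_3 = 1: 47/4
a_4 = 14: 693/59
a_5 = 57: 39548/3367
a_6 = 3: 119337/10160
a_7 = 7: 874907/74487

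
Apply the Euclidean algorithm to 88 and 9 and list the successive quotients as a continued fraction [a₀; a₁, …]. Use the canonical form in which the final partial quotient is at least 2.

[9; 1, 3, 2]

Apply division with remainder until the remainder is 0:
88 = 9·9 + 7, so a_0 = 9
9 = 1·7 + 2, so a_1 = 1
7 = 3·2 + 1, so a_2 = 3
2 = 2·1 + 0, so a_3 = 2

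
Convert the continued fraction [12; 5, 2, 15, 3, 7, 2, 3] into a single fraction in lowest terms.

344541/28282

Start with 3.
2 + 1/(3/1) = 2 + 1/3 = 7/3
7 + 1/(7/3) = 7 + 3/7 = 52/7
3 + 1/(52/7) = 3 + 7/52 = 163/52
15 + 1/(163/52) = 15 + 52/163 = 2497/163
2 + 1/(2497/163) = 2 + 163/2497 = 5157/2497
5 + 1/(5157/2497) = 5 + 2497/5157 = 28282/5157
12 + 1/(28282/5157) = 12 + 5157/28282 = 344541/28282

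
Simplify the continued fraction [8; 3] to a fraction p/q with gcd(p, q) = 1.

25/3

Start with 3.
8 + 1/(3/1) = 8 + 1/3 = 25/3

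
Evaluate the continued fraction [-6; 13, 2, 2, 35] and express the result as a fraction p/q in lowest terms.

-14055/2372

Start with 35.
2 + 1/(35/1) = 2 + 1/35 = 71/35
2 + 1/(71/35) = 2 + 35/71 = 177/71
13 + 1/(177/71) = 13 + 71/177 = 2372/177
-6 + 1/(2372/177) = -6 + 177/2372 = -14055/2372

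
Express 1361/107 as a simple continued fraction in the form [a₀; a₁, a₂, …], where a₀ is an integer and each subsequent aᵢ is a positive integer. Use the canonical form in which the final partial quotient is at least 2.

[12; 1, 2, 1, 1, 3, 4]

1361 = 12·107 + 77, so a_0 = 12
107 = 1·77 + 30, so a_1 = 1
77 = 2·30 + 17, so a_2 = 2
30 = 1·17 + 13, so a_3 = 1
17 = 1·13 + 4, so a_4 = 1
13 = 3·4 + 1, so a_5 = 3
4 = 4·1 + 0, so a_6 = 4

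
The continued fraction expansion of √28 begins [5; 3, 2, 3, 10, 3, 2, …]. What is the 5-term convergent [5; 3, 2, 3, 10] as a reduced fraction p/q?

a_0 = 5: 5/1
a_1 = 3: 16/3
a_2 = 2: 37/7
a_3 = 3: 127/24
a_4 = 10: 1307/247

1307/247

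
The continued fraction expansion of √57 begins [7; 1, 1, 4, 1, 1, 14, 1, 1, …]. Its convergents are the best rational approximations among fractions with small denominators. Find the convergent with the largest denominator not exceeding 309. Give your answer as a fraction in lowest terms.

2197/291

List convergents until the denominator exceeds the bound:
a_0 = 7: 7/1  (≤ bound)
a_1 = 1: 8/1  (≤ bound)
a_2 = 1: 15/2  (≤ bound)
a_3 = 4: 68/9  (≤ bound)
a_4 = 1: 83/11  (≤ bound)
a_5 = 1: 151/20  (≤ bound)
a_6 = 14: 2197/291  (≤ bound)
a_7 = 1: 2348/311  (> 309, stop)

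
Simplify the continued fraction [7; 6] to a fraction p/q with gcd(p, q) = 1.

43/6

Use the convergent recurrence hₖ = aₖ·hₖ₋₁ + hₖ₋₂ (and likewise for the denominators kₖ):
a_0 = 7: 7/1
a_1 = 6: 43/6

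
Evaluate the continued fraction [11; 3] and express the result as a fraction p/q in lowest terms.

34/3

a_0 = 11: 11/1
a_1 = 3: 34/3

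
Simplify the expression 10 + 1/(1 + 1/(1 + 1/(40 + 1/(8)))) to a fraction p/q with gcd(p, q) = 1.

6829/650

Start with 8.
40 + 1/(8/1) = 40 + 1/8 = 321/8
1 + 1/(321/8) = 1 + 8/321 = 329/321
1 + 1/(329/321) = 1 + 321/329 = 650/329
10 + 1/(650/329) = 10 + 329/650 = 6829/650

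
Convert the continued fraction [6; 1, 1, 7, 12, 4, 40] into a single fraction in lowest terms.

Start with 40.
4 + 1/(40/1) = 4 + 1/40 = 161/40
12 + 1/(161/40) = 12 + 40/161 = 1972/161
7 + 1/(1972/161) = 7 + 161/1972 = 13965/1972
1 + 1/(13965/1972) = 1 + 1972/13965 = 15937/13965
1 + 1/(15937/13965) = 1 + 13965/15937 = 29902/15937
6 + 1/(29902/15937) = 6 + 15937/29902 = 195349/29902

195349/29902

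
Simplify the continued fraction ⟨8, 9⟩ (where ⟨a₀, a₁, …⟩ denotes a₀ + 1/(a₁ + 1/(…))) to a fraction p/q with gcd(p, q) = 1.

a_0 = 8: 8/1
a_1 = 9: 73/9

73/9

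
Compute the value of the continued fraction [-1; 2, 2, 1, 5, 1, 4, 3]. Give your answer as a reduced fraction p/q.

-420/731

Starting at the tail and folding back:
Start with 3.
4 + 1/(3/1) = 4 + 1/3 = 13/3
1 + 1/(13/3) = 1 + 3/13 = 16/13
5 + 1/(16/13) = 5 + 13/16 = 93/16
1 + 1/(93/16) = 1 + 16/93 = 109/93
2 + 1/(109/93) = 2 + 93/109 = 311/109
2 + 1/(311/109) = 2 + 109/311 = 731/311
-1 + 1/(731/311) = -1 + 311/731 = -420/731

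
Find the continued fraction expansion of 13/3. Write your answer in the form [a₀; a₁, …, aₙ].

Run the Euclidean algorithm, recording each quotient:
13 ÷ 3 → quotient 4, remainder 1
3 ÷ 1 → quotient 3, remainder 0

[4; 3]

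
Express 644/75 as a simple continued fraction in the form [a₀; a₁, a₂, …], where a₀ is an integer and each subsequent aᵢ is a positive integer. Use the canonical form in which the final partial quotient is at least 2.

[8; 1, 1, 2, 2, 1, 1, 2]

⌊644/75⌋ = 8, remainder 44
⌊75/44⌋ = 1, remainder 31
⌊44/31⌋ = 1, remainder 13
⌊31/13⌋ = 2, remainder 5
⌊13/5⌋ = 2, remainder 3
⌊5/3⌋ = 1, remainder 2
⌊3/2⌋ = 1, remainder 1
⌊2/1⌋ = 2, remainder 0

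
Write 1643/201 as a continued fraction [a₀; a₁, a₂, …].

[8; 5, 1, 2, 1, 8]

Apply division with remainder until the remainder is 0:
1643 ÷ 201 → quotient 8, remainder 35
201 ÷ 35 → quotient 5, remainder 26
35 ÷ 26 → quotient 1, remainder 9
26 ÷ 9 → quotient 2, remainder 8
9 ÷ 8 → quotient 1, remainder 1
8 ÷ 1 → quotient 8, remainder 0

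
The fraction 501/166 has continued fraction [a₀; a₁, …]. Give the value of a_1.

55

501 = 3·166 + 3, so a_0 = 3
166 = 55·3 + 1, so a_1 = 55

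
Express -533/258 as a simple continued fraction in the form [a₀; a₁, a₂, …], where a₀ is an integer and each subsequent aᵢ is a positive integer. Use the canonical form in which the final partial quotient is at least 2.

Run the Euclidean algorithm, recording each quotient:
-533 ÷ 258 → quotient -3, remainder 241
258 ÷ 241 → quotient 1, remainder 17
241 ÷ 17 → quotient 14, remainder 3
17 ÷ 3 → quotient 5, remainder 2
3 ÷ 2 → quotient 1, remainder 1
2 ÷ 1 → quotient 2, remainder 0

[-3; 1, 14, 5, 1, 2]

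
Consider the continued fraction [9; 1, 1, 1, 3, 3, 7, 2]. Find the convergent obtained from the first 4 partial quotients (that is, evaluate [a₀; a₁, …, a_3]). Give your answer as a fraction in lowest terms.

Build up convergents one term at a time:
a_0 = 9: 9/1
a_1 = 1: 10/1
a_2 = 1: 19/2
a_3 = 1: 29/3

29/3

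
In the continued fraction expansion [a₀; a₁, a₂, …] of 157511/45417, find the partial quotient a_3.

2

157511 ÷ 45417 → quotient 3, remainder 21260
45417 ÷ 21260 → quotient 2, remainder 2897
21260 ÷ 2897 → quotient 7, remainder 981
2897 ÷ 981 → quotient 2, remainder 935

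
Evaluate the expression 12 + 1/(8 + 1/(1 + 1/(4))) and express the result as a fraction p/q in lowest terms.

533/44

Build up convergents one term at a time:
a_0 = 12: 12/1
a_1 = 8: 97/8
a_2 = 1: 109/9
a_3 = 4: 533/44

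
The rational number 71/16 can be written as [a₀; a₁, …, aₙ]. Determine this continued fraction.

[4; 2, 3, 2]

Run the Euclidean algorithm, recording each quotient:
71 ÷ 16 → quotient 4, remainder 7
16 ÷ 7 → quotient 2, remainder 2
7 ÷ 2 → quotient 3, remainder 1
2 ÷ 1 → quotient 2, remainder 0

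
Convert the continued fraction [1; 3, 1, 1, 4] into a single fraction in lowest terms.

41/32

a_0 = 1: 1/1
a_1 = 3: 4/3
a_2 = 1: 5/4
a_3 = 1: 9/7
a_4 = 4: 41/32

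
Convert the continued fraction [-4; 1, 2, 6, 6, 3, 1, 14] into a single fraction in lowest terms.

Build up convergents one term at a time:
a_0 = -4: -4/1
a_1 = 1: -3/1
a_2 = 2: -10/3
a_3 = 6: -63/19
a_4 = 6: -388/117
a_5 = 3: -1227/370
a_6 = 1: -1615/487
a_7 = 14: -23837/7188

-23837/7188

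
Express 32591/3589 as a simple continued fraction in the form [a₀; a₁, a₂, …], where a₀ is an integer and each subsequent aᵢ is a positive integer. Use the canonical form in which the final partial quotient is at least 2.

Repeatedly divide and take the remainder:
32591 ÷ 3589 → quotient 9, remainder 290
3589 ÷ 290 → quotient 12, remainder 109
290 ÷ 109 → quotient 2, remainder 72
109 ÷ 72 → quotient 1, remainder 37
72 ÷ 37 → quotient 1, remainder 35
37 ÷ 35 → quotient 1, remainder 2
35 ÷ 2 → quotient 17, remainder 1
2 ÷ 1 → quotient 2, remainder 0

[9; 12, 2, 1, 1, 1, 17, 2]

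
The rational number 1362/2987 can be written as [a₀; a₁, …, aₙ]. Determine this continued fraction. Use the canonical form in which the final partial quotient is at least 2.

[0; 2, 5, 5, 1, 1, 2, 9]

⌊1362/2987⌋ = 0, remainder 1362
⌊2987/1362⌋ = 2, remainder 263
⌊1362/263⌋ = 5, remainder 47
⌊263/47⌋ = 5, remainder 28
⌊47/28⌋ = 1, remainder 19
⌊28/19⌋ = 1, remainder 9
⌊19/9⌋ = 2, remainder 1
⌊9/1⌋ = 9, remainder 0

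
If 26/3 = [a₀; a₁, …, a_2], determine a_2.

2

⌊26/3⌋ = 8, remainder 2
⌊3/2⌋ = 1, remainder 1
⌊2/1⌋ = 2, remainder 0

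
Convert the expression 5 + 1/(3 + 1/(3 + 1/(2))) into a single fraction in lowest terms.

122/23

a_0 = 5: 5/1
a_1 = 3: 16/3
a_2 = 3: 53/10
a_3 = 2: 122/23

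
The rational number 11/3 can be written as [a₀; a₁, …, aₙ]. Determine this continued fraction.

11 = 3·3 + 2, so a_0 = 3
3 = 1·2 + 1, so a_1 = 1
2 = 2·1 + 0, so a_2 = 2

[3; 1, 2]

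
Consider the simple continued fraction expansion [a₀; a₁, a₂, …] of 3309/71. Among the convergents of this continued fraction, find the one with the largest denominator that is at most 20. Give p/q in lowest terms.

233/5

a_0 = 46: 46/1  (≤ bound)
a_1 = 1: 47/1  (≤ bound)
a_2 = 1: 93/2  (≤ bound)
a_3 = 1: 140/3  (≤ bound)
a_4 = 1: 233/5  (≤ bound)
a_5 = 6: 1538/33  (> 20, stop)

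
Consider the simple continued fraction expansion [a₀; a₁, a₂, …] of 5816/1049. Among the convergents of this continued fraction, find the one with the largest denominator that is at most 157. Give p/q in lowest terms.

438/79

a_0 = 5: 5/1  (≤ bound)
a_1 = 1: 6/1  (≤ bound)
a_2 = 1: 11/2  (≤ bound)
a_3 = 5: 61/11  (≤ bound)
a_4 = 7: 438/79  (≤ bound)
a_5 = 6: 2689/485  (> 157, stop)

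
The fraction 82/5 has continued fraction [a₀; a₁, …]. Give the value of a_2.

Run the Euclidean algorithm, recording each quotient:
82 ÷ 5 → quotient 16, remainder 2
5 ÷ 2 → quotient 2, remainder 1
2 ÷ 1 → quotient 2, remainder 0

2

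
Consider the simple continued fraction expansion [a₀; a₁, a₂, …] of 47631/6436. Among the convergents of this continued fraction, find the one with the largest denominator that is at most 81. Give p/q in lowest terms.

a_0 = 7: 7/1  (≤ bound)
a_1 = 2: 15/2  (≤ bound)
a_2 = 2: 37/5  (≤ bound)
a_3 = 55: 2050/277  (> 81, stop)

37/5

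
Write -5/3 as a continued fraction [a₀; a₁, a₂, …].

[-2; 3]

-5 ÷ 3 → quotient -2, remainder 1
3 ÷ 1 → quotient 3, remainder 0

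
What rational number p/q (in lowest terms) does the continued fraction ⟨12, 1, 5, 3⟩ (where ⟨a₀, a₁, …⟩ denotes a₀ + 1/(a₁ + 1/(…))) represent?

a_0 = 12: 12/1
a_1 = 1: 13/1
a_2 = 5: 77/6
a_3 = 3: 244/19

244/19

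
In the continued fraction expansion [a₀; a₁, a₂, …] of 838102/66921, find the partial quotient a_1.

1

⌊838102/66921⌋ = 12, remainder 35050
⌊66921/35050⌋ = 1, remainder 31871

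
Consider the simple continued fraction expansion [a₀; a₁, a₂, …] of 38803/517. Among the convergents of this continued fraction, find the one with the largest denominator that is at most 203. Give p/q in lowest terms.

a_0 = 75: 75/1  (≤ bound)
a_1 = 18: 1351/18  (≤ bound)
a_2 = 2: 2777/37  (≤ bound)
a_3 = 6: 18013/240  (> 203, stop)

2777/37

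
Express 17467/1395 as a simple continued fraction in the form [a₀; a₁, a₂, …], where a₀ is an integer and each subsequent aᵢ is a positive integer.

⌊17467/1395⌋ = 12, remainder 727
⌊1395/727⌋ = 1, remainder 668
⌊727/668⌋ = 1, remainder 59
⌊668/59⌋ = 11, remainder 19
⌊59/19⌋ = 3, remainder 2
⌊19/2⌋ = 9, remainder 1
⌊2/1⌋ = 2, remainder 0

[12; 1, 1, 11, 3, 9, 2]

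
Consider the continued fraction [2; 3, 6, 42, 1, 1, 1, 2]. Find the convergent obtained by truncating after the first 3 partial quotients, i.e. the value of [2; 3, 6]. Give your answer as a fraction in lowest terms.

44/19

a_0 = 2: 2/1
a_1 = 3: 7/3
a_2 = 6: 44/19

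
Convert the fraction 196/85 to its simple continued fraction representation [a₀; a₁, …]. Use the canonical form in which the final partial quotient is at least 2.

[2; 3, 3, 1, 2, 2]

⌊196/85⌋ = 2, remainder 26
⌊85/26⌋ = 3, remainder 7
⌊26/7⌋ = 3, remainder 5
⌊7/5⌋ = 1, remainder 2
⌊5/2⌋ = 2, remainder 1
⌊2/1⌋ = 2, remainder 0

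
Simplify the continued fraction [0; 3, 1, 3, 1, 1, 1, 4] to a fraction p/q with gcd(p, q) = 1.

65/246

Work from the innermost term outward:
Start with 4.
1 + 1/(4/1) = 1 + 1/4 = 5/4
1 + 1/(5/4) = 1 + 4/5 = 9/5
1 + 1/(9/5) = 1 + 5/9 = 14/9
3 + 1/(14/9) = 3 + 9/14 = 51/14
1 + 1/(51/14) = 1 + 14/51 = 65/51
3 + 1/(65/51) = 3 + 51/65 = 246/65
0 + 1/(246/65) = 0 + 65/246 = 65/246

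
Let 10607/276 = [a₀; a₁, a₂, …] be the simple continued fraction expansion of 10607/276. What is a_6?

10607 = 38·276 + 119, so a_0 = 38
276 = 2·119 + 38, so a_1 = 2
119 = 3·38 + 5, so a_2 = 3
38 = 7·5 + 3, so a_3 = 7
5 = 1·3 + 2, so a_4 = 1
3 = 1·2 + 1, so a_5 = 1
2 = 2·1 + 0, so a_6 = 2

2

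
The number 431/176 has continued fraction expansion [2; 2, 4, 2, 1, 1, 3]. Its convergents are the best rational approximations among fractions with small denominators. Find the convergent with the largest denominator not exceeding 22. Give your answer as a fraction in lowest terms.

List convergents until the denominator exceeds the bound:
a_0 = 2: 2/1  (≤ bound)
a_1 = 2: 5/2  (≤ bound)
a_2 = 4: 22/9  (≤ bound)
a_3 = 2: 49/20  (≤ bound)
a_4 = 1: 71/29  (> 22, stop)

49/20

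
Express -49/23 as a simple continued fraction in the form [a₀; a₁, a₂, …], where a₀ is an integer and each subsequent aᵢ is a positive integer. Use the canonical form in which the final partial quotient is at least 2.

[-3; 1, 6, 1, 2]

Run the Euclidean algorithm, recording each quotient:
⌊-49/23⌋ = -3, remainder 20
⌊23/20⌋ = 1, remainder 3
⌊20/3⌋ = 6, remainder 2
⌊3/2⌋ = 1, remainder 1
⌊2/1⌋ = 2, remainder 0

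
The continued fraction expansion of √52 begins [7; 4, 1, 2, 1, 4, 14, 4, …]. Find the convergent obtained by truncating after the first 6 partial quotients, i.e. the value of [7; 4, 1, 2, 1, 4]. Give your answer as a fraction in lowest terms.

a_0 = 7: 7/1
a_1 = 4: 29/4
a_2 = 1: 36/5
a_3 = 2: 101/14
a_4 = 1: 137/19
a_5 = 4: 649/90

649/90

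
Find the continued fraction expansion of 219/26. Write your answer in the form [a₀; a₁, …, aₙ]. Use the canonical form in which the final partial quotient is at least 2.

[8; 2, 2, 1, 3]

Apply division with remainder until the remainder is 0:
⌊219/26⌋ = 8, remainder 11
⌊26/11⌋ = 2, remainder 4
⌊11/4⌋ = 2, remainder 3
⌊4/3⌋ = 1, remainder 1
⌊3/1⌋ = 3, remainder 0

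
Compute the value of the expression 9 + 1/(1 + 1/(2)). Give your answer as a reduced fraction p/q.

Start with 2.
1 + 1/(2/1) = 1 + 1/2 = 3/2
9 + 1/(3/2) = 9 + 2/3 = 29/3

29/3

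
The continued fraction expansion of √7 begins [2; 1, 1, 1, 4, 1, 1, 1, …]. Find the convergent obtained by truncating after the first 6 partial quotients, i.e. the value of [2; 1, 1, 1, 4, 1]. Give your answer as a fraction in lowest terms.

45/17

a_0 = 2: 2/1
a_1 = 1: 3/1
a_2 = 1: 5/2
a_3 = 1: 8/3
a_4 = 4: 37/14
a_5 = 1: 45/17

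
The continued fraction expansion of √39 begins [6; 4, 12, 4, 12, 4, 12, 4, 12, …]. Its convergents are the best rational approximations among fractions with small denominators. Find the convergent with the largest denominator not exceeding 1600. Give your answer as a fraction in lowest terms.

a_0 = 6: 6/1  (≤ bound)
a_1 = 4: 25/4  (≤ bound)
a_2 = 12: 306/49  (≤ bound)
a_3 = 4: 1249/200  (≤ bound)
a_4 = 12: 15294/2449  (> 1600, stop)

1249/200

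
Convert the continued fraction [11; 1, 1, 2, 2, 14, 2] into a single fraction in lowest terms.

Use the convergent recurrence hₖ = aₖ·hₖ₋₁ + hₖ₋₂ (and likewise for the denominators kₖ):
a_0 = 11: 11/1
a_1 = 1: 12/1
a_2 = 1: 23/2
a_3 = 2: 58/5
a_4 = 2: 139/12
a_5 = 14: 2004/173
a_6 = 2: 4147/358

4147/358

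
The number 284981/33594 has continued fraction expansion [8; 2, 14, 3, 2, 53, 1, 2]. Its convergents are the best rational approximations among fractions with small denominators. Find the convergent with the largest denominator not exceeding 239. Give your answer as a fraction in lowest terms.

a_0 = 8: 8/1  (≤ bound)
a_1 = 2: 17/2  (≤ bound)
a_2 = 14: 246/29  (≤ bound)
a_3 = 3: 755/89  (≤ bound)
a_4 = 2: 1756/207  (≤ bound)
a_5 = 53: 93823/11060  (> 239, stop)

1756/207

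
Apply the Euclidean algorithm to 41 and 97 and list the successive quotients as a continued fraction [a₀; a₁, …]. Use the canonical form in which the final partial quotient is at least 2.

[0; 2, 2, 1, 2, 1, 3]

Repeatedly divide and take the remainder:
⌊41/97⌋ = 0, remainder 41
⌊97/41⌋ = 2, remainder 15
⌊41/15⌋ = 2, remainder 11
⌊15/11⌋ = 1, remainder 4
⌊11/4⌋ = 2, remainder 3
⌊4/3⌋ = 1, remainder 1
⌊3/1⌋ = 3, remainder 0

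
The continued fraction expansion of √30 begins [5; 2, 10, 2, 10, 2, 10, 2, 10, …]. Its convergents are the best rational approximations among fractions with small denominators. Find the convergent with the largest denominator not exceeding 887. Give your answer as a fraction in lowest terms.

2525/461

a_0 = 5: 5/1  (≤ bound)
a_1 = 2: 11/2  (≤ bound)
a_2 = 10: 115/21  (≤ bound)
a_3 = 2: 241/44  (≤ bound)
a_4 = 10: 2525/461  (≤ bound)
a_5 = 2: 5291/966  (> 887, stop)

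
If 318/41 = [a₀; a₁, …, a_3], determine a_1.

1

318 = 7·41 + 31, so a_0 = 7
41 = 1·31 + 10, so a_1 = 1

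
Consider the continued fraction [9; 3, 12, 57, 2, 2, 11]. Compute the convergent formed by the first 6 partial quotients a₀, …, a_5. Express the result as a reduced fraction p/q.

99155/10634

Start with 2.
2 + 1/(2/1) = 2 + 1/2 = 5/2
57 + 1/(5/2) = 57 + 2/5 = 287/5
12 + 1/(287/5) = 12 + 5/287 = 3449/287
3 + 1/(3449/287) = 3 + 287/3449 = 10634/3449
9 + 1/(10634/3449) = 9 + 3449/10634 = 99155/10634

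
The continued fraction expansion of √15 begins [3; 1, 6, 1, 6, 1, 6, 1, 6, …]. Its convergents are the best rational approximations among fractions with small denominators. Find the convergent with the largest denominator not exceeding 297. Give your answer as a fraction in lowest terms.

244/63

a_0 = 3: 3/1  (≤ bound)
a_1 = 1: 4/1  (≤ bound)
a_2 = 6: 27/7  (≤ bound)
a_3 = 1: 31/8  (≤ bound)
a_4 = 6: 213/55  (≤ bound)
a_5 = 1: 244/63  (≤ bound)
a_6 = 6: 1677/433  (> 297, stop)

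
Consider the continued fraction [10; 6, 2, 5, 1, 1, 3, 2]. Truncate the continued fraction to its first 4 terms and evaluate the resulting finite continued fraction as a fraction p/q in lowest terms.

721/71

Use the convergent recurrence hₖ = aₖ·hₖ₋₁ + hₖ₋₂ (and likewise for the denominators kₖ):
a_0 = 10: 10/1
a_1 = 6: 61/6
a_2 = 2: 132/13
a_3 = 5: 721/71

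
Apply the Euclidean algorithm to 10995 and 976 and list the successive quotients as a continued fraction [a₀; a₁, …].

[11; 3, 1, 3, 3, 6, 3]

Run the Euclidean algorithm, recording each quotient:
10995 = 11·976 + 259, so a_0 = 11
976 = 3·259 + 199, so a_1 = 3
259 = 1·199 + 60, so a_2 = 1
199 = 3·60 + 19, so a_3 = 3
60 = 3·19 + 3, so a_4 = 3
19 = 6·3 + 1, so a_5 = 6
3 = 3·1 + 0, so a_6 = 3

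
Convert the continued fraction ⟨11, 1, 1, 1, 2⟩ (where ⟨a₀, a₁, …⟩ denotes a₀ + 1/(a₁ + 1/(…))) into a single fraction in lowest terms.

Compute successive convergents:
a_0 = 11: 11/1
a_1 = 1: 12/1
a_2 = 1: 23/2
a_3 = 1: 35/3
a_4 = 2: 93/8

93/8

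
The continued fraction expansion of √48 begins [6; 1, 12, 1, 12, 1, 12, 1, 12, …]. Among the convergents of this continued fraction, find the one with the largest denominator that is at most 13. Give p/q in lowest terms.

a_0 = 6: 6/1  (≤ bound)
a_1 = 1: 7/1  (≤ bound)
a_2 = 12: 90/13  (≤ bound)
a_3 = 1: 97/14  (> 13, stop)

90/13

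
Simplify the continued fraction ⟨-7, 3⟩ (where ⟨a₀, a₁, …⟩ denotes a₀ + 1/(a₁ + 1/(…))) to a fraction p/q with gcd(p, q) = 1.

-20/3

a_0 = -7: -7/1
a_1 = 3: -20/3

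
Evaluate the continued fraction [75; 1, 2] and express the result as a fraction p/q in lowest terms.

227/3

a_0 = 75: 75/1
a_1 = 1: 76/1
a_2 = 2: 227/3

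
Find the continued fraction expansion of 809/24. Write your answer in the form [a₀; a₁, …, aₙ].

⌊809/24⌋ = 33, remainder 17
⌊24/17⌋ = 1, remainder 7
⌊17/7⌋ = 2, remainder 3
⌊7/3⌋ = 2, remainder 1
⌊3/1⌋ = 3, remainder 0

[33; 1, 2, 2, 3]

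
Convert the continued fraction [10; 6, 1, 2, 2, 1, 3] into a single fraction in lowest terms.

Start with 3.
1 + 1/(3/1) = 1 + 1/3 = 4/3
2 + 1/(4/3) = 2 + 3/4 = 11/4
2 + 1/(11/4) = 2 + 4/11 = 26/11
1 + 1/(26/11) = 1 + 11/26 = 37/26
6 + 1/(37/26) = 6 + 26/37 = 248/37
10 + 1/(248/37) = 10 + 37/248 = 2517/248

2517/248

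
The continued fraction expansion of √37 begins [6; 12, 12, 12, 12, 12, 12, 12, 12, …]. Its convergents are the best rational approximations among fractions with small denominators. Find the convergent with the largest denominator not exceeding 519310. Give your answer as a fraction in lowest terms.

1555849/255780

a_0 = 6: 6/1  (≤ bound)
a_1 = 12: 73/12  (≤ bound)
a_2 = 12: 882/145  (≤ bound)
a_3 = 12: 10657/1752  (≤ bound)
a_4 = 12: 128766/21169  (≤ bound)
a_5 = 12: 1555849/255780  (≤ bound)
a_6 = 12: 18798954/3090529  (> 519310, stop)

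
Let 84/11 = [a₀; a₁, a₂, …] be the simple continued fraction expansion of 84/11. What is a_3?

Repeatedly divide and take the remainder:
⌊84/11⌋ = 7, remainder 7
⌊11/7⌋ = 1, remainder 4
⌊7/4⌋ = 1, remainder 3
⌊4/3⌋ = 1, remainder 1

1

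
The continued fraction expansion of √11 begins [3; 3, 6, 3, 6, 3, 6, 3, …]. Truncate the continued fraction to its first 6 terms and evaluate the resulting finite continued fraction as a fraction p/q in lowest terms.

3970/1197

a_0 = 3: 3/1
a_1 = 3: 10/3
a_2 = 6: 63/19
a_3 = 3: 199/60
a_4 = 6: 1257/379
a_5 = 3: 3970/1197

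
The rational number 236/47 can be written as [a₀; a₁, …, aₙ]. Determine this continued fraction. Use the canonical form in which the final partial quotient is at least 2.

[5; 47]

236 = 5·47 + 1, so a_0 = 5
47 = 47·1 + 0, so a_1 = 47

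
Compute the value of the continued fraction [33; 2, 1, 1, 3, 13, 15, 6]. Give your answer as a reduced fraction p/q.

729786/21857

Use the convergent recurrence hₖ = aₖ·hₖ₋₁ + hₖ₋₂ (and likewise for the denominators kₖ):
a_0 = 33: 33/1
a_1 = 2: 67/2
a_2 = 1: 100/3
a_3 = 1: 167/5
a_4 = 3: 601/18
a_5 = 13: 7980/239
a_6 = 15: 120301/3603
a_7 = 6: 729786/21857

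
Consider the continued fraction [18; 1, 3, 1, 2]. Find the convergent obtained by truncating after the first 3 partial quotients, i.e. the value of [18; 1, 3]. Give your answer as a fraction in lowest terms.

75/4

a_0 = 18: 18/1
a_1 = 1: 19/1
a_2 = 3: 75/4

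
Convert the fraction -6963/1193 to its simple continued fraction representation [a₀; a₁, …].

[-6; 6, 8, 2, 11]

-6963 = -6·1193 + 195, so a_0 = -6
1193 = 6·195 + 23, so a_1 = 6
195 = 8·23 + 11, so a_2 = 8
23 = 2·11 + 1, so a_3 = 2
11 = 11·1 + 0, so a_4 = 11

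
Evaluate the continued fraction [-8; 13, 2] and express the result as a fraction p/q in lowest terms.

-214/27

Compute successive convergents:
a_0 = -8: -8/1
a_1 = 13: -103/13
a_2 = 2: -214/27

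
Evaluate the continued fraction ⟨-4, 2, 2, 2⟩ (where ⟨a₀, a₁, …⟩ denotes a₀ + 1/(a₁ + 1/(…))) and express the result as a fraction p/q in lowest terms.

Work from the innermost term outward:
Start with 2.
2 + 1/(2/1) = 2 + 1/2 = 5/2
2 + 1/(5/2) = 2 + 2/5 = 12/5
-4 + 1/(12/5) = -4 + 5/12 = -43/12

-43/12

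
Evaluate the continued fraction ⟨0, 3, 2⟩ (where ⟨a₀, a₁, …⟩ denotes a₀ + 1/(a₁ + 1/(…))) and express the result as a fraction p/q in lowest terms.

2/7

Build up convergents one term at a time:
a_0 = 0: 0/1
a_1 = 3: 1/3
a_2 = 2: 2/7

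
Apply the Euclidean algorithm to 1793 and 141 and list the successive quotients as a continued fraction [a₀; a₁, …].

[12; 1, 2, 1, 1, 9, 2]

⌊1793/141⌋ = 12, remainder 101
⌊141/101⌋ = 1, remainder 40
⌊101/40⌋ = 2, remainder 21
⌊40/21⌋ = 1, remainder 19
⌊21/19⌋ = 1, remainder 2
⌊19/2⌋ = 9, remainder 1
⌊2/1⌋ = 2, remainder 0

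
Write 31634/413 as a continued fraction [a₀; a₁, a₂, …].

Repeatedly divide and take the remainder:
31634 ÷ 413 → quotient 76, remainder 246
413 ÷ 246 → quotient 1, remainder 167
246 ÷ 167 → quotient 1, remainder 79
167 ÷ 79 → quotient 2, remainder 9
79 ÷ 9 → quotient 8, remainder 7
9 ÷ 7 → quotient 1, remainder 2
7 ÷ 2 → quotient 3, remainder 1
2 ÷ 1 → quotient 2, remainder 0

[76; 1, 1, 2, 8, 1, 3, 2]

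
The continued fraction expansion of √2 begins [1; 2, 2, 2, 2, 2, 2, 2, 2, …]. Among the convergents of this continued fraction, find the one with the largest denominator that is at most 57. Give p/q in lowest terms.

a_0 = 1: 1/1  (≤ bound)
a_1 = 2: 3/2  (≤ bound)
a_2 = 2: 7/5  (≤ bound)
a_3 = 2: 17/12  (≤ bound)
a_4 = 2: 41/29  (≤ bound)
a_5 = 2: 99/70  (> 57, stop)

41/29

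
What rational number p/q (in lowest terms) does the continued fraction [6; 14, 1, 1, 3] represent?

Start with 3.
1 + 1/(3/1) = 1 + 1/3 = 4/3
1 + 1/(4/3) = 1 + 3/4 = 7/4
14 + 1/(7/4) = 14 + 4/7 = 102/7
6 + 1/(102/7) = 6 + 7/102 = 619/102

619/102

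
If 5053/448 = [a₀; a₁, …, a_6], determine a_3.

5053 = 11·448 + 125, so a_0 = 11
448 = 3·125 + 73, so a_1 = 3
125 = 1·73 + 52, so a_2 = 1
73 = 1·52 + 21, so a_3 = 1

1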